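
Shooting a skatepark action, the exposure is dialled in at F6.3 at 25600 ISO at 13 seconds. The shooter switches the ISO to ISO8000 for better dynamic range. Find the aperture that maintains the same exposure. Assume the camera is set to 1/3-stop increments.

ISO: 25600 → 20000 → 16000 → 12800 → 10000 → 8000 — 1 2/3 stops lower (darker).
Need 1 2/3 stops brighter from the aperture: f/6.3 → f/5.6 → f/5 → f/4.5 → f/4 → f/3.5.

f/3.5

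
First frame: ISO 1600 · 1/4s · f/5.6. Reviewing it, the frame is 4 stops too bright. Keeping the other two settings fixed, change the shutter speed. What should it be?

1/60s

Overexposed by 4 stops → need 4 stops darker.
Shutter speed: 1/4 → 1/8 → 1/15 → 1/30 → 1/60.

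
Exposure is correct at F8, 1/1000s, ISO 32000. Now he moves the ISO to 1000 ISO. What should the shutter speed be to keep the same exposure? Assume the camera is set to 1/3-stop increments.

ISO: 32000 → 25600 → 20000 → 16000 → 12800 → 10000 → 8000 → 6400 → 5000 → 4000 → 3200 → 2500 → 2000 → 1600 → 1250 → 1000 — 5 stops dropped (darker).
Need 5 stops brighter from the shutter speed: 1/1000 → 1/800 → 1/640 → 1/500 → 1/400 → 1/320 → 1/250 → 1/200 → 1/160 → 1/125 → 1/100 → 1/80 → 1/60 → 1/50 → 1/40 → 1/30.

1/30s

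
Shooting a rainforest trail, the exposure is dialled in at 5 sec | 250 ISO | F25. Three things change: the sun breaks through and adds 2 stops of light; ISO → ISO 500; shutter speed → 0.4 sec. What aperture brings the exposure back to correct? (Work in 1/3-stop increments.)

f/20

Scene light: 2 stops brighter.
ISO: 250 → 320 → 400 → 500 — 1 stop raised (brighter).
Shutter speed: 5 → 4 → 3.2 → 2.5 → 2 → 1.6 → 1.3 → 1 → 0.8 → 0.6 → 0.5 → 0.4 — 3 2/3 stops shorter (darker).
Net so far: 2/3 stop darker. Aperture: f/25 → f/22 → f/20.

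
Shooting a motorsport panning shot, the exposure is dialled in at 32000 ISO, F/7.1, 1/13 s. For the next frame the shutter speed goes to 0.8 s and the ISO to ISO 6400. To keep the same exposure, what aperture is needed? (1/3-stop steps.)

f/10

Shutter speed: 1/13 → 1/10 → 1/8 → 1/6 → 1/5 → 1/4 → 0.3 → 0.4 → 0.5 → 0.6 → 0.8 — 3 1/3 stops slower (brighter).
ISO: 32000 → 25600 → 20000 → 16000 → 12800 → 10000 → 8000 → 6400 — 2 1/3 stops lower (darker).
Net change so far: 1 stop brighter. Offset with the aperture: f/7.1 → f/8 → f/9 → f/10.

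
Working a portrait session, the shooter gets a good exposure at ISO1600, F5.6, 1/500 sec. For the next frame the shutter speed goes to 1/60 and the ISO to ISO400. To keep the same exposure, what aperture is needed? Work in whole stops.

Shutter speed: 1/500 → 1/250 → 1/125 → 1/60 — 3 stops slower (brighter).
ISO: 1600 → 800 → 400 — 2 stops dropped (darker).
Net change so far: 1 stop brighter. Offset with the aperture: f/5.6 → f/8.

f/8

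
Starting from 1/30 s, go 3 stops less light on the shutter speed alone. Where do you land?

1/250s

Shutter speed: 1/30 → 1/60 → 1/125 → 1/250 — 3 stops faster (darker).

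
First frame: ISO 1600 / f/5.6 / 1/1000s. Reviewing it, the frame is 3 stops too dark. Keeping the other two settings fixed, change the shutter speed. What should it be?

Underexposed by 3 stops → need 3 stops brighter.
Shutter speed: 1/1000 → 1/500 → 1/250 → 1/125.

1/125s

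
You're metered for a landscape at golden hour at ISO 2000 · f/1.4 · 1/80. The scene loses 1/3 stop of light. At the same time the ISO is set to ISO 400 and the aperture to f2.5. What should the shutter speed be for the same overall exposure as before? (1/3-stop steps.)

1/4s

Scene light: 1/3 stop darker.
ISO: 2000 → 1600 → 1250 → 1000 → 800 → 640 → 500 → 400 — 2 1/3 stops lower (darker).
Aperture: f/1.4 → f/1.6 → f/1.8 → f/2 → f/2.2 → f/2.5 — 1 2/3 stops narrower (darker).
Net so far: 4 1/3 stops darker. Shutter speed: 1/80 → 1/60 → 1/50 → 1/40 → 1/30 → 1/25 → 1/20 → 1/15 → 1/13 → 1/10 → 1/8 → 1/6 → 1/5 → 1/4.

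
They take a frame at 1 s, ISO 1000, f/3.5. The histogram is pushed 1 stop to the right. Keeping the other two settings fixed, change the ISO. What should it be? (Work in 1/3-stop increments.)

Overexposed by 1 stop → need 1 stop darker.
ISO: 1000 → 800 → 640 → 500.

ISO 500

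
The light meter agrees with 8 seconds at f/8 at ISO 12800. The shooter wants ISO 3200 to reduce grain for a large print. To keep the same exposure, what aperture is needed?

f/4

ISO: 12800 → 6400 → 3200 — 2 stops dropped (darker).
Need 2 stops brighter from the aperture: f/8 → f/5.6 → f/4.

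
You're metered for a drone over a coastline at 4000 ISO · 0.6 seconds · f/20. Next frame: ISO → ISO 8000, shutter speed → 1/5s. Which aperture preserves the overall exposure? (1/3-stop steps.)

f/16

ISO: 4000 → 5000 → 6400 → 8000 — 1 stop higher (brighter).
Shutter speed: 0.6 → 0.5 → 0.4 → 0.3 → 1/4 → 1/5 — 1 2/3 stops shorter (darker).
Net change so far: 2/3 stop darker. Offset with the aperture: f/20 → f/18 → f/16.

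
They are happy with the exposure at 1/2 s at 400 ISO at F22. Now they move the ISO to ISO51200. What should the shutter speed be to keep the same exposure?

ISO: 400 → 800 → 1600 → 3200 → 6400 → 12800 → 25600 → 51200 — 7 stops raised (brighter).
Need 7 stops darker from the shutter speed: 1/2 → 1/4 → 1/8 → 1/15 → 1/30 → 1/60 → 1/125 → 1/250.

1/250s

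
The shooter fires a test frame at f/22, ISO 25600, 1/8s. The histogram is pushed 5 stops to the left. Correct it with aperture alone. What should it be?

Underexposed by 5 stops → need 5 stops brighter.
Aperture: f/22 → f/16 → f/11 → f/8 → f/5.6 → f/4.

f/4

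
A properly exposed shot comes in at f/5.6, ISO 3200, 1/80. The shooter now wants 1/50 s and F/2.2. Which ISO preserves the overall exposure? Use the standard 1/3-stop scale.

Shutter speed: 1/80 → 1/60 → 1/50 — 2/3 stop slower (brighter).
Aperture: f/5.6 → f/5 → f/4.5 → f/4 → f/3.5 → f/3.2 → f/2.8 → f/2.5 → f/2.2 — 2 2/3 stops wider (brighter).
Net change so far: 3 1/3 stops brighter. Offset with the ISO: 3200 → 2500 → 2000 → 1600 → 1250 → 1000 → 800 → 640 → 500 → 400 → 320.

ISO 320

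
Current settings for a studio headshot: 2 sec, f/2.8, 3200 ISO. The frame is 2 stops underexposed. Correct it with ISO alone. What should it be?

ISO 12800

Underexposed by 2 stops → need 2 stops brighter.
ISO: 3200 → 6400 → 12800.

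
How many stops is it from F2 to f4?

2 stops

f/2 → f/2.8 → f/4 — count the steps: 2 stops.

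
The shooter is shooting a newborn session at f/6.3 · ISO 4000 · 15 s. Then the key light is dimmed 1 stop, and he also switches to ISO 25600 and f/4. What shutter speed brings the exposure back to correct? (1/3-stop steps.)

Scene light: 1 stop darker.
ISO: 4000 → 5000 → 6400 → 8000 → 10000 → 12800 → 16000 → 20000 → 25600 — 2 2/3 stops higher (brighter).
Aperture: f/6.3 → f/5.6 → f/5 → f/4.5 → f/4 — 1 1/3 stops larger aperture (brighter).
Net so far: 3 stops brighter. Shutter speed: 15 → 13 → 10 → 8 → 6 → 5 → 4 → 3.2 → 2.5 → 2.

2 s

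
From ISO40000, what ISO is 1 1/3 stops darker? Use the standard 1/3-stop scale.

ISO: 40000 → 32000 → 25600 → 20000 → 16000 — 1 1/3 stops dropped (darker).

ISO 16000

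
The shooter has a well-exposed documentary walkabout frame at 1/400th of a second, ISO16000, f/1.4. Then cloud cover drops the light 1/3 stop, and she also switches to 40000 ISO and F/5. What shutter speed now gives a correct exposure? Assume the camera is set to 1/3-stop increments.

Scene light: 1/3 stop darker.
ISO: 16000 → 20000 → 25600 → 32000 → 40000 — 1 1/3 stops raised (brighter).
Aperture: f/1.4 → f/1.6 → f/1.8 → f/2 → f/2.2 → f/2.5 → f/2.8 → f/3.2 → f/3.5 → f/4 → f/4.5 → f/5 — 3 2/3 stops narrower (darker).
Net so far: 2 2/3 stops darker. Shutter speed: 1/400 → 1/320 → 1/250 → 1/200 → 1/160 → 1/125 → 1/100 → 1/80 → 1/60.

1/60s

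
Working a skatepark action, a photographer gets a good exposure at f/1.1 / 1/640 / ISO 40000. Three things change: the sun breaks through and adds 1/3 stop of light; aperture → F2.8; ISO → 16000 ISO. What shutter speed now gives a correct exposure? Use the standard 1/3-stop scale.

Scene light: 1/3 stop brighter.
Aperture: f/1.1 → f/1.2 → f/1.4 → f/1.6 → f/1.8 → f/2 → f/2.2 → f/2.5 → f/2.8 — 2 2/3 stops smaller aperture (darker).
ISO: 40000 → 32000 → 25600 → 20000 → 16000 — 1 1/3 stops lower (darker).
Net so far: 3 2/3 stops darker. Shutter speed: 1/640 → 1/500 → 1/400 → 1/320 → 1/250 → 1/200 → 1/160 → 1/125 → 1/100 → 1/80 → 1/60 → 1/50.

1/50s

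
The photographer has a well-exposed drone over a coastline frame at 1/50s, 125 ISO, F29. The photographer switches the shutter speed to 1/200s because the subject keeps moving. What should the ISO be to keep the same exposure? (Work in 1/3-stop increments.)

ISO 500

Shutter speed: 1/50 → 1/60 → 1/80 → 1/100 → 1/125 → 1/160 → 1/200 — 2 stops shorter (darker).
Need 2 stops brighter from the ISO: 125 → 160 → 200 → 250 → 320 → 400 → 500.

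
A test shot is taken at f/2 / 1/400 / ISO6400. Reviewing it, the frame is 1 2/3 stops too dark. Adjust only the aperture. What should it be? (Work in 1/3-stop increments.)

Underexposed by 1 2/3 stops → need 1 2/3 stops brighter.
Aperture: f/2 → f/1.8 → f/1.6 → f/1.4 → f/1.2 → f/1.1.

f/1.1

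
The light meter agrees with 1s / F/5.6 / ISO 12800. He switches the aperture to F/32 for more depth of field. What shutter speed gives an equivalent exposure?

Aperture: f/5.6 → f/8 → f/11 → f/16 → f/22 → f/32 — 5 stops smaller aperture (darker).
Need 5 stops brighter from the shutter speed: 1 → 2 → 4 → 8 → 15 → 30.

30 s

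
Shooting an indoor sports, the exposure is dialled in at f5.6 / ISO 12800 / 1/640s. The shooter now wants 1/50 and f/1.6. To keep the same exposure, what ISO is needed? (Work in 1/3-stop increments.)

Shutter speed: 1/640 → 1/500 → 1/400 → 1/320 → 1/250 → 1/200 → 1/160 → 1/125 → 1/100 → 1/80 → 1/60 → 1/50 — 3 2/3 stops longer (brighter).
Aperture: f/5.6 → f/5 → f/4.5 → f/4 → f/3.5 → f/3.2 → f/2.8 → f/2.5 → f/2.2 → f/2 → f/1.8 → f/1.6 — 3 2/3 stops larger aperture (brighter).
Net change so far: 7 1/3 stops brighter. Offset with the ISO: 12800 → 10000 → 8000 → 6400 → 5000 → 4000 → 3200 → 2500 → 2000 → 1600 → 1250 → 1000 → 800 → 640 → 500 → 400 → 320 → 250 → 200 → 160 → 125 → 100 → 80.

ISO 80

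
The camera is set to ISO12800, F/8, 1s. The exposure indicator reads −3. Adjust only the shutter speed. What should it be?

8 s

Underexposed by 3 stops → need 3 stops brighter.
Shutter speed: 1 → 2 → 4 → 8.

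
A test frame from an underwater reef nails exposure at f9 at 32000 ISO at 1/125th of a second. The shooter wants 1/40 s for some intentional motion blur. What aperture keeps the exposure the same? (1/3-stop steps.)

f/16

Shutter speed: 1/125 → 1/100 → 1/80 → 1/60 → 1/50 → 1/40 — 1 2/3 stops longer (brighter).
Need 1 2/3 stops darker from the aperture: f/9 → f/10 → f/11 → f/13 → f/14 → f/16.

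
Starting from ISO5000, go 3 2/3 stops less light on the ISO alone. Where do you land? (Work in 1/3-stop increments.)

ISO: 5000 → 4000 → 3200 → 2500 → 2000 → 1600 → 1250 → 1000 → 800 → 640 → 500 → 400 — 3 2/3 stops lower (darker).

ISO 400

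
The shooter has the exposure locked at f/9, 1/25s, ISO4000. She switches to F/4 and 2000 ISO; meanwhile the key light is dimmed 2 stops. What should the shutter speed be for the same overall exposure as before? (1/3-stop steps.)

1/15s

Scene light: 2 stops darker.
Aperture: f/9 → f/8 → f/7.1 → f/6.3 → f/5.6 → f/5 → f/4.5 → f/4 — 2 1/3 stops opened up (brighter).
ISO: 4000 → 3200 → 2500 → 2000 — 1 stop dropped (darker).
Net so far: 2/3 stop darker. Shutter speed: 1/25 → 1/20 → 1/15.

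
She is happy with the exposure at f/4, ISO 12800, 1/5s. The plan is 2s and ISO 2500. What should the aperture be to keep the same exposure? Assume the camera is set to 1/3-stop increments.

f/5.6

Shutter speed: 1/5 → 1/4 → 0.3 → 0.4 → 0.5 → 0.6 → 0.8 → 1 → 1.3 → 1.6 → 2 — 3 1/3 stops longer (brighter).
ISO: 12800 → 10000 → 8000 → 6400 → 5000 → 4000 → 3200 → 2500 — 2 1/3 stops lower (darker).
Net change so far: 1 stop brighter. Offset with the aperture: f/4 → f/4.5 → f/5 → f/5.6.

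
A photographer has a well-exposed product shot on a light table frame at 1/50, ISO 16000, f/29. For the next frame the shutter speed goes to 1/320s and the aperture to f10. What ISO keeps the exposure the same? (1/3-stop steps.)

ISO 12800

Shutter speed: 1/50 → 1/60 → 1/80 → 1/100 → 1/125 → 1/160 → 1/200 → 1/250 → 1/320 — 2 2/3 stops faster (darker).
Aperture: f/29 → f/25 → f/22 → f/20 → f/18 → f/16 → f/14 → f/13 → f/11 → f/10 — 3 stops wider (brighter).
Net change so far: 1/3 stop brighter. Offset with the ISO: 16000 → 12800.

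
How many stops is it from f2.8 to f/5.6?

2 stops

f/2.8 → f/4 → f/5.6 — count the steps: 2 stops.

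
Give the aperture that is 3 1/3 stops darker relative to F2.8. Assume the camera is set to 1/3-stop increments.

f/9

Aperture: f/2.8 → f/3.2 → f/3.5 → f/4 → f/4.5 → f/5 → f/5.6 → f/6.3 → f/7.1 → f/8 → f/9 — 3 1/3 stops narrower (darker).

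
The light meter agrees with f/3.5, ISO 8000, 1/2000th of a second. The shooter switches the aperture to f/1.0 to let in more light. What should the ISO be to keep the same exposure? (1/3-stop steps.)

Aperture: f/3.5 → f/3.2 → f/2.8 → f/2.5 → f/2.2 → f/2 → f/1.8 → f/1.6 → f/1.4 → f/1.2 → f/1.1 → f/1.0 — 3 2/3 stops opened up (brighter).
Need 3 2/3 stops darker from the ISO: 8000 → 6400 → 5000 → 4000 → 3200 → 2500 → 2000 → 1600 → 1250 → 1000 → 800 → 640.

ISO 640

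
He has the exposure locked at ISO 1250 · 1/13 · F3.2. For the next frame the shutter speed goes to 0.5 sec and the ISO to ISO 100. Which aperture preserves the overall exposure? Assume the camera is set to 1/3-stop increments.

Shutter speed: 1/13 → 1/10 → 1/8 → 1/6 → 1/5 → 1/4 → 0.3 → 0.4 → 0.5 — 2 2/3 stops longer (brighter).
ISO: 1250 → 1000 → 800 → 640 → 500 → 400 → 320 → 250 → 200 → 160 → 125 → 100 — 3 2/3 stops dropped (darker).
Net change so far: 1 stop darker. Offset with the aperture: f/3.2 → f/2.8 → f/2.5 → f/2.2.

f/2.2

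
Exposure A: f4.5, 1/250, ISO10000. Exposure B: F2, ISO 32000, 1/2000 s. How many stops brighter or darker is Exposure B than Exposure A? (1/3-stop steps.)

1 stop brighter

Aperture: f/4.5 → f/4 → f/3.5 → f/3.2 → f/2.8 → f/2.5 → f/2.2 → f/2 — 2 1/3 stops larger aperture (brighter).
Shutter speed: 1/250 → 1/320 → 1/400 → 1/500 → 1/640 → 1/800 → 1/1000 → 1/1250 → 1/1600 → 1/2000 — 3 stops shorter (darker).
ISO: 10000 → 12800 → 16000 → 20000 → 25600 → 32000 — 1 2/3 stops higher (brighter).
Net: +2 1/3 −3 +1 2/3 = +1 stop.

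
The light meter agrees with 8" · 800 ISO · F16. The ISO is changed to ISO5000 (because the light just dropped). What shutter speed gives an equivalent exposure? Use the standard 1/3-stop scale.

1.3 s

ISO: 800 → 1000 → 1250 → 1600 → 2000 → 2500 → 3200 → 4000 → 5000 — 2 2/3 stops higher (brighter).
Need 2 2/3 stops darker from the shutter speed: 8 → 6 → 5 → 4 → 3.2 → 2.5 → 2 → 1.6 → 1.3.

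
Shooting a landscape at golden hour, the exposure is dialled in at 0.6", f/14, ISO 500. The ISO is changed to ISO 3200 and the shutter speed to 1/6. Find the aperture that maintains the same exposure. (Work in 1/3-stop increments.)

ISO: 500 → 640 → 800 → 1000 → 1250 → 1600 → 2000 → 2500 → 3200 — 2 2/3 stops raised (brighter).
Shutter speed: 0.6 → 0.5 → 0.4 → 0.3 → 1/4 → 1/5 → 1/6 — 2 stops faster (darker).
Net change so far: 2/3 stop brighter. Offset with the aperture: f/14 → f/16 → f/18.

f/18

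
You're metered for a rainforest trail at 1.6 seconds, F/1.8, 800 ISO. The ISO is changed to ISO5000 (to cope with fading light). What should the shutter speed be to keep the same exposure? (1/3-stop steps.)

ISO: 800 → 1000 → 1250 → 1600 → 2000 → 2500 → 3200 → 4000 → 5000 — 2 2/3 stops raised (brighter).
Need 2 2/3 stops darker from the shutter speed: 1.6 → 1.3 → 1 → 0.8 → 0.6 → 0.5 → 0.4 → 0.3 → 1/4.

1/4s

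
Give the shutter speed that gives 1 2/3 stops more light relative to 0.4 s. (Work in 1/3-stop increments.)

1.3 s

Shutter speed: 0.4 → 0.5 → 0.6 → 0.8 → 1 → 1.3 — 1 2/3 stops longer (brighter).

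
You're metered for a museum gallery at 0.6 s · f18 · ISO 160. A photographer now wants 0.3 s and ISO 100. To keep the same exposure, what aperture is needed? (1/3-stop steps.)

Shutter speed: 0.6 → 0.5 → 0.4 → 0.3 — 1 stop faster (darker).
ISO: 160 → 125 → 100 — 2/3 stop dropped (darker).
Net change so far: 1 2/3 stops darker. Offset with the aperture: f/18 → f/16 → f/14 → f/13 → f/11 → f/10.

f/10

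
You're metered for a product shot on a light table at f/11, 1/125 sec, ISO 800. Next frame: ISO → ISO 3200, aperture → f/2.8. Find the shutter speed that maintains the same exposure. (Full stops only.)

ISO: 800 → 1600 → 3200 — 2 stops higher (brighter).
Aperture: f/11 → f/8 → f/5.6 → f/4 → f/2.8 — 4 stops larger aperture (brighter).
Net change so far: 6 stops brighter. Offset with the shutter speed: 1/125 → 1/250 → 1/500 → 1/1000 → 1/2000 → 1/4000 → 1/8000.

1/8000s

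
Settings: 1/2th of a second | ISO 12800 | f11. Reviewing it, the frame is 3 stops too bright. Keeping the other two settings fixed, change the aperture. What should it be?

Overexposed by 3 stops → need 3 stops darker.
Aperture: f/11 → f/16 → f/22 → f/32.

f/32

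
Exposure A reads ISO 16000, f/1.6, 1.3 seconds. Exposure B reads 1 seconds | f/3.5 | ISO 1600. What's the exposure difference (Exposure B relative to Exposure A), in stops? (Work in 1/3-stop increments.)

6 stops darker

Aperture: f/1.6 → f/1.8 → f/2 → f/2.2 → f/2.5 → f/2.8 → f/3.2 → f/3.5 — 2 1/3 stops narrower (darker).
Shutter speed: 1.3 → 1 — 1/3 stop faster (darker).
ISO: 16000 → 12800 → 10000 → 8000 → 6400 → 5000 → 4000 → 3200 → 2500 → 2000 → 1600 — 3 1/3 stops dropped (darker).
Net: −2 1/3 −1/3 −3 1/3 = −6 stops.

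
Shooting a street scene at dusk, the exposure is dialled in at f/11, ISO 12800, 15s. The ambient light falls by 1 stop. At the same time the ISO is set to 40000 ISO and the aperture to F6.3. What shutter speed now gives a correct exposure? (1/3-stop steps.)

3.2 s

Scene light: 1 stop darker.
ISO: 12800 → 16000 → 20000 → 25600 → 32000 → 40000 — 1 2/3 stops higher (brighter).
Aperture: f/11 → f/10 → f/9 → f/8 → f/7.1 → f/6.3 — 1 2/3 stops opened up (brighter).
Net so far: 2 1/3 stops brighter. Shutter speed: 15 → 13 → 10 → 8 → 6 → 5 → 4 → 3.2.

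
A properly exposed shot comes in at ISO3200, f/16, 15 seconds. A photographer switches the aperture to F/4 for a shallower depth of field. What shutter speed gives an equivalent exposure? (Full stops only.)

1 s

Aperture: f/16 → f/11 → f/8 → f/5.6 → f/4 — 4 stops opened up (brighter).
Need 4 stops darker from the shutter speed: 15 → 8 → 4 → 2 → 1.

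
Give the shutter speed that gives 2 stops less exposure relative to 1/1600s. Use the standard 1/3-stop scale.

Shutter speed: 1/1600 → 1/2000 → 1/2500 → 1/3200 → 1/4000 → 1/5000 → 1/6400 — 2 stops shorter (darker).

1/6400s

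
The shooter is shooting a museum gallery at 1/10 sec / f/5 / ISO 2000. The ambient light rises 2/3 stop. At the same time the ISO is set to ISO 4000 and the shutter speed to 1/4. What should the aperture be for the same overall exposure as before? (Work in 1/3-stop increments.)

f/14

Scene light: 2/3 stop brighter.
ISO: 2000 → 2500 → 3200 → 4000 — 1 stop higher (brighter).
Shutter speed: 1/10 → 1/8 → 1/6 → 1/5 → 1/4 — 1 1/3 stops slower (brighter).
Net so far: 3 stops brighter. Aperture: f/5 → f/5.6 → f/6.3 → f/7.1 → f/8 → f/9 → f/10 → f/11 → f/13 → f/14.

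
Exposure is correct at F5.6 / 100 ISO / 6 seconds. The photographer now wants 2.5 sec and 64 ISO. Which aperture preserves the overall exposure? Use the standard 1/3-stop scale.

f/2.8

Shutter speed: 6 → 5 → 4 → 3.2 → 2.5 — 1 1/3 stops faster (darker).
ISO: 100 → 80 → 64 — 2/3 stop dropped (darker).
Net change so far: 2 stops darker. Offset with the aperture: f/5.6 → f/5 → f/4.5 → f/4 → f/3.5 → f/3.2 → f/2.8.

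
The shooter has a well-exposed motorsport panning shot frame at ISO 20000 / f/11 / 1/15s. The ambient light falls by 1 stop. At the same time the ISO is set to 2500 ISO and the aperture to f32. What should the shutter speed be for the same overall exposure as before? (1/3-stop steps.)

8 s

Scene light: 1 stop darker.
ISO: 20000 → 16000 → 12800 → 10000 → 8000 → 6400 → 5000 → 4000 → 3200 → 2500 — 3 stops lower (darker).
Aperture: f/11 → f/13 → f/14 → f/16 → f/18 → f/20 → f/22 → f/25 → f/29 → f/32 — 3 stops smaller aperture (darker).
Net so far: 7 stops darker. Shutter speed: 1/15 → 1/13 → 1/10 → 1/8 → 1/6 → 1/5 → 1/4 → 0.3 → 0.4 → 0.5 → 0.6 → 0.8 → 1 → 1.3 → 1.6 → 2 → 2.5 → 3.2 → 4 → 5 → 6 → 8.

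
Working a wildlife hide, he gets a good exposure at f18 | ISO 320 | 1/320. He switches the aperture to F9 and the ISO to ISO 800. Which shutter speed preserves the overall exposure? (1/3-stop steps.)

1/3200s

Aperture: f/18 → f/16 → f/14 → f/13 → f/11 → f/10 → f/9 — 2 stops larger aperture (brighter).
ISO: 320 → 400 → 500 → 640 → 800 — 1 1/3 stops raised (brighter).
Net change so far: 3 1/3 stops brighter. Offset with the shutter speed: 1/320 → 1/400 → 1/500 → 1/640 → 1/800 → 1/1000 → 1/1250 → 1/1600 → 1/2000 → 1/2500 → 1/3200.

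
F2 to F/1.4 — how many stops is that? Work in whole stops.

f/2 → f/1.4 — count the steps: 1 stop.

1 stop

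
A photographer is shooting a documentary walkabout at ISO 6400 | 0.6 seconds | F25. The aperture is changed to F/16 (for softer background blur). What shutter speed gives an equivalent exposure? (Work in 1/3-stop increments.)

Aperture: f/25 → f/22 → f/20 → f/18 → f/16 — 1 1/3 stops opened up (brighter).
Need 1 1/3 stops darker from the shutter speed: 0.6 → 0.5 → 0.4 → 0.3 → 1/4.

1/4s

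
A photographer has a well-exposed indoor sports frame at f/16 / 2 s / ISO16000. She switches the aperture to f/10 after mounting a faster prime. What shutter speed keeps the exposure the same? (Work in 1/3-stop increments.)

0.8 s

Aperture: f/16 → f/14 → f/13 → f/11 → f/10 — 1 1/3 stops opened up (brighter).
Need 1 1/3 stops darker from the shutter speed: 2 → 1.6 → 1.3 → 1 → 0.8.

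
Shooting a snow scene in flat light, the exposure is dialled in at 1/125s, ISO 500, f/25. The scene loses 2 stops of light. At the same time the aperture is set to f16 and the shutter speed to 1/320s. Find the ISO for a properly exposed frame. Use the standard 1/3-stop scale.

ISO 2000

Scene light: 2 stops darker.
Aperture: f/25 → f/22 → f/20 → f/18 → f/16 — 1 1/3 stops opened up (brighter).
Shutter speed: 1/125 → 1/160 → 1/200 → 1/250 → 1/320 — 1 1/3 stops shorter (darker).
Net so far: 2 stops darker. ISO: 500 → 640 → 800 → 1000 → 1250 → 1600 → 2000.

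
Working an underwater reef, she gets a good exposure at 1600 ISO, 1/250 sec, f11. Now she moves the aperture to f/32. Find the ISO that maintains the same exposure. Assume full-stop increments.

ISO 12800

Aperture: f/11 → f/16 → f/22 → f/32 — 3 stops stopped down (darker).
Need 3 stops brighter from the ISO: 1600 → 3200 → 6400 → 12800.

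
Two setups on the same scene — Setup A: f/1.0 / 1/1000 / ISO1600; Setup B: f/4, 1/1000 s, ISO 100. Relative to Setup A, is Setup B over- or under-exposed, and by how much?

Aperture: f/1.0 → f/1.4 → f/2 → f/2.8 → f/4 — 4 stops narrower (darker).
Shutter speed: unchanged.
ISO: 1600 → 800 → 400 → 200 → 100 — 4 stops lower (darker).
Net: −4 −4 = −8 stops.

8 stops darker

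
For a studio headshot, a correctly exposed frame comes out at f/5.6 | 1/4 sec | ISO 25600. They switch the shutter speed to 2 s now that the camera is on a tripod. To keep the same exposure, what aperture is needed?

f/16

Shutter speed: 1/4 → 1/2 → 1 → 2 — 3 stops slower (brighter).
Need 3 stops darker from the aperture: f/5.6 → f/8 → f/11 → f/16.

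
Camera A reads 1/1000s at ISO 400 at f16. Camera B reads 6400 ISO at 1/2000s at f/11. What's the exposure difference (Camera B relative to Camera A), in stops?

Aperture: f/16 → f/11 — 1 stop opened up (brighter).
Shutter speed: 1/1000 → 1/2000 — 1 stop faster (darker).
ISO: 400 → 800 → 1600 → 3200 → 6400 — 4 stops raised (brighter).
Net: +1 −1 +4 = +4 stops.

4 stops brighter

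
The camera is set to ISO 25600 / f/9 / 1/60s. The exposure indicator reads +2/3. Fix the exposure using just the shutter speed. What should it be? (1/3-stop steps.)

1/100s

Overexposed by 2/3 stop → need 2/3 stop darker.
Shutter speed: 1/60 → 1/80 → 1/100.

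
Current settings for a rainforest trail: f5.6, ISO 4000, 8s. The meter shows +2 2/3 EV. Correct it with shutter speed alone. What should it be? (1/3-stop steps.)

Overexposed by 2 2/3 stops → need 2 2/3 stops darker.
Shutter speed: 8 → 6 → 5 → 4 → 3.2 → 2.5 → 2 → 1.6 → 1.3.

1.3 s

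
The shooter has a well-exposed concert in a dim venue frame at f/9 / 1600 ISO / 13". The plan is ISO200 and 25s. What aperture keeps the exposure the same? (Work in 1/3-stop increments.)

f/4.5

ISO: 1600 → 1250 → 1000 → 800 → 640 → 500 → 400 → 320 → 250 → 200 — 3 stops lower (darker).
Shutter speed: 13 → 15 → 20 → 25 — 1 stop longer (brighter).
Net change so far: 2 stops darker. Offset with the aperture: f/9 → f/8 → f/7.1 → f/6.3 → f/5.6 → f/5 → f/4.5.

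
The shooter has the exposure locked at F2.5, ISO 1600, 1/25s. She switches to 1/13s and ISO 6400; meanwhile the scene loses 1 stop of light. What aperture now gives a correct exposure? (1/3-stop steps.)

f/5

Scene light: 1 stop darker.
Shutter speed: 1/25 → 1/20 → 1/15 → 1/13 — 1 stop longer (brighter).
ISO: 1600 → 2000 → 2500 → 3200 → 4000 → 5000 → 6400 — 2 stops higher (brighter).
Net so far: 2 stops brighter. Aperture: f/2.5 → f/2.8 → f/3.2 → f/3.5 → f/4 → f/4.5 → f/5.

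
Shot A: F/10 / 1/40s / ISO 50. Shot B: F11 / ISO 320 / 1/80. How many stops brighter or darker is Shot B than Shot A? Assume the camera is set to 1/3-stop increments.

Aperture: f/10 → f/11 — 1/3 stop narrower (darker).
Shutter speed: 1/40 → 1/50 → 1/60 → 1/80 — 1 stop faster (darker).
ISO: 50 → 64 → 80 → 100 → 125 → 160 → 200 → 250 → 320 — 2 2/3 stops higher (brighter).
Net: −1/3 −1 +2 2/3 = +1 1/3 stops.

1 1/3 stops brighter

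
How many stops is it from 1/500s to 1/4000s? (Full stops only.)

3 stops

1/500 → 1/1000 → 1/2000 → 1/4000 — count the steps: 3 stops.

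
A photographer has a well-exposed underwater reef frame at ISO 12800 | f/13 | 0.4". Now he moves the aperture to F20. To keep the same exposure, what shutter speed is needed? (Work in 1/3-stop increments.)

Aperture: f/13 → f/14 → f/16 → f/18 → f/20 — 1 1/3 stops smaller aperture (darker).
Need 1 1/3 stops brighter from the shutter speed: 0.4 → 0.5 → 0.6 → 0.8 → 1.

1 s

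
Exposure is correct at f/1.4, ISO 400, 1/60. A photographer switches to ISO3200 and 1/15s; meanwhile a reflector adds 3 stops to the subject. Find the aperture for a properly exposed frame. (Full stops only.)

f/22

Scene light: 3 stops brighter.
ISO: 400 → 800 → 1600 → 3200 — 3 stops raised (brighter).
Shutter speed: 1/60 → 1/30 → 1/15 — 2 stops longer (brighter).
Net so far: 8 stops brighter. Aperture: f/1.4 → f/2 → f/2.8 → f/4 → f/5.6 → f/8 → f/11 → f/16 → f/22.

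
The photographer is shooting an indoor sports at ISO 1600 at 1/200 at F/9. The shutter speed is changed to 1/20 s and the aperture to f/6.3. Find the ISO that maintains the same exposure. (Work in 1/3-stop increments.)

Shutter speed: 1/200 → 1/160 → 1/125 → 1/100 → 1/80 → 1/60 → 1/50 → 1/40 → 1/30 → 1/25 → 1/20 — 3 1/3 stops longer (brighter).
Aperture: f/9 → f/8 → f/7.1 → f/6.3 — 1 stop opened up (brighter).
Net change so far: 4 1/3 stops brighter. Offset with the ISO: 1600 → 1250 → 1000 → 800 → 640 → 500 → 400 → 320 → 250 → 200 → 160 → 125 → 100 → 80.

ISO 80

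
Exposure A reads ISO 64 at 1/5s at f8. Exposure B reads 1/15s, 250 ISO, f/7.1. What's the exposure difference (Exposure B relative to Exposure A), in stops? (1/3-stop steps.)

2/3 stop brighter

Aperture: f/8 → f/7.1 — 1/3 stop wider (brighter).
Shutter speed: 1/5 → 1/6 → 1/8 → 1/10 → 1/13 → 1/15 — 1 2/3 stops faster (darker).
ISO: 64 → 80 → 100 → 125 → 160 → 200 → 250 — 2 stops raised (brighter).
Net: +1/3 −1 2/3 +2 = +2/3 stops.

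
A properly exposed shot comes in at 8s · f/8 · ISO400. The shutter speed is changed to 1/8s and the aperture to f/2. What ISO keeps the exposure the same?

Shutter speed: 8 → 4 → 2 → 1 → 1/2 → 1/4 → 1/8 — 6 stops shorter (darker).
Aperture: f/8 → f/5.6 → f/4 → f/2.8 → f/2 — 4 stops wider (brighter).
Net change so far: 2 stops darker. Offset with the ISO: 400 → 800 → 1600.

ISO 1600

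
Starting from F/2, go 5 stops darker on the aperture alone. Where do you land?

Aperture: f/2 → f/2.8 → f/4 → f/5.6 → f/8 → f/11 — 5 stops narrower (darker).

f/11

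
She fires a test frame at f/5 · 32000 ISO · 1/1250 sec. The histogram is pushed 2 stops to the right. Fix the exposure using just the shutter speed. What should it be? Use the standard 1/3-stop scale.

Overexposed by 2 stops → need 2 stops darker.
Shutter speed: 1/1250 → 1/1600 → 1/2000 → 1/2500 → 1/3200 → 1/4000 → 1/5000.

1/5000s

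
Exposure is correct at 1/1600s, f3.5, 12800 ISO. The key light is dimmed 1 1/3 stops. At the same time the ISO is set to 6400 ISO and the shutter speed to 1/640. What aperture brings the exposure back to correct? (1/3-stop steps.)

Scene light: 1 1/3 stops darker.
ISO: 12800 → 10000 → 8000 → 6400 — 1 stop lower (darker).
Shutter speed: 1/1600 → 1/1250 → 1/1000 → 1/800 → 1/640 — 1 1/3 stops slower (brighter).
Net so far: 1 stop darker. Aperture: f/3.5 → f/3.2 → f/2.8 → f/2.5.

f/2.5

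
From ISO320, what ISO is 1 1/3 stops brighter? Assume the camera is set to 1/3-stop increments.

ISO 800

ISO: 320 → 400 → 500 → 640 → 800 — 1 1/3 stops higher (brighter).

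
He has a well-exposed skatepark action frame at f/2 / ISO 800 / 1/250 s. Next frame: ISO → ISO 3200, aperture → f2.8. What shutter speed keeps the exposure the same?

1/500s

ISO: 800 → 1600 → 3200 — 2 stops higher (brighter).
Aperture: f/2 → f/2.8 — 1 stop stopped down (darker).
Net change so far: 1 stop brighter. Offset with the shutter speed: 1/250 → 1/500.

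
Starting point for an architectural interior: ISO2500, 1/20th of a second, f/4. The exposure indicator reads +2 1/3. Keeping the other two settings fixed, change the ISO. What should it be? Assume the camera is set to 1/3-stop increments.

ISO 500

Overexposed by 2 1/3 stops → need 2 1/3 stops darker.
ISO: 2500 → 2000 → 1600 → 1250 → 1000 → 800 → 640 → 500.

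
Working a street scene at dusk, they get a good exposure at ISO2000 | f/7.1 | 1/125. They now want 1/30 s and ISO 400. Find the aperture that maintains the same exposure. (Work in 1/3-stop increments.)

f/6.3

Shutter speed: 1/125 → 1/100 → 1/80 → 1/60 → 1/50 → 1/40 → 1/30 — 2 stops longer (brighter).
ISO: 2000 → 1600 → 1250 → 1000 → 800 → 640 → 500 → 400 — 2 1/3 stops dropped (darker).
Net change so far: 1/3 stop darker. Offset with the aperture: f/7.1 → f/6.3.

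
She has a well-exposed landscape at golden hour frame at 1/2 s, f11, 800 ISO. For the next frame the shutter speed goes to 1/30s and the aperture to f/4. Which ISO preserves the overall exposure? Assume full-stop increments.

Shutter speed: 1/2 → 1/4 → 1/8 → 1/15 → 1/30 — 4 stops faster (darker).
Aperture: f/11 → f/8 → f/5.6 → f/4 — 3 stops wider (brighter).
Net change so far: 1 stop darker. Offset with the ISO: 800 → 1600.

ISO 1600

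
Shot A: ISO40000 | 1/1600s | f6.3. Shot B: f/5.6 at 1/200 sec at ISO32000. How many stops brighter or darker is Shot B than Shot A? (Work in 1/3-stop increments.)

Aperture: f/6.3 → f/5.6 — 1/3 stop larger aperture (brighter).
Shutter speed: 1/1600 → 1/1250 → 1/1000 → 1/800 → 1/640 → 1/500 → 1/400 → 1/320 → 1/250 → 1/200 — 3 stops slower (brighter).
ISO: 40000 → 32000 — 1/3 stop lower (darker).
Net: +1/3 +3 −1/3 = +3 stops.

3 stops brighter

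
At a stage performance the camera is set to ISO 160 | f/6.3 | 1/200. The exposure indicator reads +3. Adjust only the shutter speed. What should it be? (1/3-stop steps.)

1/1600s

Overexposed by 3 stops → need 3 stops darker.
Shutter speed: 1/200 → 1/250 → 1/320 → 1/400 → 1/500 → 1/640 → 1/800 → 1/1000 → 1/1250 → 1/1600.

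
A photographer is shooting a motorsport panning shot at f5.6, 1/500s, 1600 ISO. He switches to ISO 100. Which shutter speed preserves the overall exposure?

ISO: 1600 → 800 → 400 → 200 → 100 — 4 stops dropped (darker).
Need 4 stops brighter from the shutter speed: 1/500 → 1/250 → 1/125 → 1/60 → 1/30.

1/30s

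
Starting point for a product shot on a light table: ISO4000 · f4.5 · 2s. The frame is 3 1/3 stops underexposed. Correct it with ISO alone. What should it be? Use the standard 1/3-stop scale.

ISO 40000

Underexposed by 3 1/3 stops → need 3 1/3 stops brighter.
ISO: 4000 → 5000 → 6400 → 8000 → 10000 → 12800 → 16000 → 20000 → 25600 → 32000 → 40000.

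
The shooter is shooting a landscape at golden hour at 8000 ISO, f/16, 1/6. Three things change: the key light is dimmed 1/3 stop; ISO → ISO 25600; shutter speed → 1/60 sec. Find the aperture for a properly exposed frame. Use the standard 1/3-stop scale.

f/8

Scene light: 1/3 stop darker.
ISO: 8000 → 10000 → 12800 → 16000 → 20000 → 25600 — 1 2/3 stops higher (brighter).
Shutter speed: 1/6 → 1/8 → 1/10 → 1/13 → 1/15 → 1/20 → 1/25 → 1/30 → 1/40 → 1/50 → 1/60 — 3 1/3 stops faster (darker).
Net so far: 2 stops darker. Aperture: f/16 → f/14 → f/13 → f/11 → f/10 → f/9 → f/8.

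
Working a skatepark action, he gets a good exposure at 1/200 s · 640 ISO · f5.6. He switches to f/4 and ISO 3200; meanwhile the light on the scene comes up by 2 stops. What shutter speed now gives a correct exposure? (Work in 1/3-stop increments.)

1/8000s

Scene light: 2 stops brighter.
Aperture: f/5.6 → f/5 → f/4.5 → f/4 — 1 stop wider (brighter).
ISO: 640 → 800 → 1000 → 1250 → 1600 → 2000 → 2500 → 3200 — 2 1/3 stops higher (brighter).
Net so far: 5 1/3 stops brighter. Shutter speed: 1/200 → 1/250 → 1/320 → 1/400 → 1/500 → 1/640 → 1/800 → 1/1000 → 1/1250 → 1/1600 → 1/2000 → 1/2500 → 1/3200 → 1/4000 → 1/5000 → 1/6400 → 1/8000.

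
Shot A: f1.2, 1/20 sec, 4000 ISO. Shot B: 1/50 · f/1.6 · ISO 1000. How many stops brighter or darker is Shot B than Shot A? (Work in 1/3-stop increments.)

Aperture: f/1.2 → f/1.4 → f/1.6 — 2/3 stop stopped down (darker).
Shutter speed: 1/20 → 1/25 → 1/30 → 1/40 → 1/50 — 1 1/3 stops faster (darker).
ISO: 4000 → 3200 → 2500 → 2000 → 1600 → 1250 → 1000 — 2 stops lower (darker).
Net: −2/3 −1 1/3 −2 = −4 stops.

4 stops darker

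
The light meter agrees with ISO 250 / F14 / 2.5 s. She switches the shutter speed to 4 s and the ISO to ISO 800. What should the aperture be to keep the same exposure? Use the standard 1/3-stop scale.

Shutter speed: 2.5 → 3.2 → 4 — 2/3 stop slower (brighter).
ISO: 250 → 320 → 400 → 500 → 640 → 800 — 1 2/3 stops raised (brighter).
Net change so far: 2 1/3 stops brighter. Offset with the aperture: f/14 → f/16 → f/18 → f/20 → f/22 → f/25 → f/29 → f/32.

f/32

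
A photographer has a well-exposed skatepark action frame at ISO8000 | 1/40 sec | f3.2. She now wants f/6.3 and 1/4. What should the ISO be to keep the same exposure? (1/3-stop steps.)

Aperture: f/3.2 → f/3.5 → f/4 → f/4.5 → f/5 → f/5.6 → f/6.3 — 2 stops narrower (darker).
Shutter speed: 1/40 → 1/30 → 1/25 → 1/20 → 1/15 → 1/13 → 1/10 → 1/8 → 1/6 → 1/5 → 1/4 — 3 1/3 stops longer (brighter).
Net change so far: 1 1/3 stops brighter. Offset with the ISO: 8000 → 6400 → 5000 → 4000 → 3200.

ISO 3200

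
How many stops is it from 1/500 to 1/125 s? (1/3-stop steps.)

2 stops

1/500 → 1/400 → 1/320 → 1/250 → 1/200 → 1/160 → 1/125 — count the steps: 6 third-stops = 2 stops.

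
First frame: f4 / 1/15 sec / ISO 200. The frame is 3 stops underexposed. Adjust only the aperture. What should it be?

Underexposed by 3 stops → need 3 stops brighter.
Aperture: f/4 → f/2.8 → f/2 → f/1.4.

f/1.4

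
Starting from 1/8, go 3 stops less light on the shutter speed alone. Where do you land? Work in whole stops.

Shutter speed: 1/8 → 1/15 → 1/30 → 1/60 — 3 stops faster (darker).

1/60s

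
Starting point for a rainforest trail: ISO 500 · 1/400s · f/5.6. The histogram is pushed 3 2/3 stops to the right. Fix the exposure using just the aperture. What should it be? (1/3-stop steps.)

f/20

Overexposed by 3 2/3 stops → need 3 2/3 stops darker.
Aperture: f/5.6 → f/6.3 → f/7.1 → f/8 → f/9 → f/10 → f/11 → f/13 → f/14 → f/16 → f/18 → f/20.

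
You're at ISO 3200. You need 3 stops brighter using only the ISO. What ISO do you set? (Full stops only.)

ISO: 3200 → 6400 → 12800 → 25600 — 3 stops raised (brighter).

ISO 25600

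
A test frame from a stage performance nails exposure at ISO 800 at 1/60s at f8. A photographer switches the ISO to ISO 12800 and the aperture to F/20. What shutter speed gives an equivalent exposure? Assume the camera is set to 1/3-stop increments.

1/160s

ISO: 800 → 1000 → 1250 → 1600 → 2000 → 2500 → 3200 → 4000 → 5000 → 6400 → 8000 → 10000 → 12800 — 4 stops raised (brighter).
Aperture: f/8 → f/9 → f/10 → f/11 → f/13 → f/14 → f/16 → f/18 → f/20 — 2 2/3 stops stopped down (darker).
Net change so far: 1 1/3 stops brighter. Offset with the shutter speed: 1/60 → 1/80 → 1/100 → 1/125 → 1/160.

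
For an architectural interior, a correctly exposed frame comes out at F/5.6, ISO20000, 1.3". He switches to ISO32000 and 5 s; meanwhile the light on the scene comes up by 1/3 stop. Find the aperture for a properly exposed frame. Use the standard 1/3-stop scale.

f/16

Scene light: 1/3 stop brighter.
ISO: 20000 → 25600 → 32000 — 2/3 stop raised (brighter).
Shutter speed: 1.3 → 1.6 → 2 → 2.5 → 3.2 → 4 → 5 — 2 stops slower (brighter).
Net so far: 3 stops brighter. Aperture: f/5.6 → f/6.3 → f/7.1 → f/8 → f/9 → f/10 → f/11 → f/13 → f/14 → f/16.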